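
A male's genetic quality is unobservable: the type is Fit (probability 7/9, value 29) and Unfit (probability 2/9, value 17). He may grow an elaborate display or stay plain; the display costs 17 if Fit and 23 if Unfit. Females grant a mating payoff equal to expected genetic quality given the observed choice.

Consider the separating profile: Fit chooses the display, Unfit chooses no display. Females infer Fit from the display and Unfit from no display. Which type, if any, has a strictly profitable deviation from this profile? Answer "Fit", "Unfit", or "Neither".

Fit

The display pays 29; no display pays 17.
Fit: assigned the display, nets 29 − 17 = 12; deviating to no display nets 17.
Unfit: assigned no display, nets 17; deviating to the display nets 29 − 23 = 6.
The Fit type gains 5 by deviating.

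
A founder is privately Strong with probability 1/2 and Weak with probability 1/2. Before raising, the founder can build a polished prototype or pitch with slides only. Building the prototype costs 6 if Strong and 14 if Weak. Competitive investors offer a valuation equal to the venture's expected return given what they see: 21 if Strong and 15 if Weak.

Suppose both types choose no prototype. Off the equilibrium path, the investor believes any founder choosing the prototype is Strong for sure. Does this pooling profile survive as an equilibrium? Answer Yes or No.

Yes

On path, the investor holds the prior and pays 1/2·21 + 1/2·15 = 18. Off path (the prototype), believing Strong, it pays 21.
Strong: no prototype nets 18; the prototype nets 21 − 6 = 15. Strong stays.
Weak: no prototype nets 18; the prototype nets 21 − 14 = 7. Weak stays.
No type deviates, so pooling is sustained.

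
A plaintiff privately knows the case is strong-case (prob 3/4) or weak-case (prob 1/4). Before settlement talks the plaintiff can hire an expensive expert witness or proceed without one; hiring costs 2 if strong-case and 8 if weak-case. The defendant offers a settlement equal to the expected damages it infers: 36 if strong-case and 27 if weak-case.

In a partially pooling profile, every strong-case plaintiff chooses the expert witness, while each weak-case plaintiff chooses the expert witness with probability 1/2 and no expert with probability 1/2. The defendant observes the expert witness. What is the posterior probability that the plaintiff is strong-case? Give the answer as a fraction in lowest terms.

P(the expert witness) = (3/4)·1 + (1/4)·(1/2) = 7/8.
By Bayes' rule, P(strong-case | the expert witness) = (3/4) / (7/8) = 6/7.

6/7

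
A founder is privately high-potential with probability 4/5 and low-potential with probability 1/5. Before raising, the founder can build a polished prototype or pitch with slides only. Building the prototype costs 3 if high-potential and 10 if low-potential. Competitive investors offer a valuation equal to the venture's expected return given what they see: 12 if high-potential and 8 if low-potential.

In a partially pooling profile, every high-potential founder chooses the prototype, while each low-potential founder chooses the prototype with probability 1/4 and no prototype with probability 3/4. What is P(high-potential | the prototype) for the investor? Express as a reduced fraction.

16/17

P(the prototype) = (4/5)·1 + (1/5)·(1/4) = 17/20.
By Bayes' rule, P(high-potential | the prototype) = (4/5) / (17/20) = 16/17.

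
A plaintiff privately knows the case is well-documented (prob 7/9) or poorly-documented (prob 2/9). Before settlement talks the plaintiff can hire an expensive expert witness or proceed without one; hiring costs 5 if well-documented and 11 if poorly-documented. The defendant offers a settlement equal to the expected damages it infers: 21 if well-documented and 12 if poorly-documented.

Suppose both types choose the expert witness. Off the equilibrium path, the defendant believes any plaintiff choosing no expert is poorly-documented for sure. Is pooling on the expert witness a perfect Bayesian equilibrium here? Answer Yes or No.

No

On path, the defendant holds the prior and pays 7/9·21 + 2/9·12 = 19. Off path (no expert), believing poorly-documented, it pays 12.
well-documented: the expert witness nets 19 − 5 = 14; no expert nets 12. well-documented stays.
poorly-documented: the expert witness nets 19 − 11 = 8; no expert nets 12. poorly-documented would deviate.
A type deviates, so pooling fails.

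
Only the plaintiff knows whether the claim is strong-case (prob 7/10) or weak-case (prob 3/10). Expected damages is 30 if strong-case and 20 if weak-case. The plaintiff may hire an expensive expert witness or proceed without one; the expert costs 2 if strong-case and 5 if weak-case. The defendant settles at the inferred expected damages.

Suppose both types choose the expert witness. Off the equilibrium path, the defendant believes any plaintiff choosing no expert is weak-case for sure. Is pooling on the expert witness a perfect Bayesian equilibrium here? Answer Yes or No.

On path, the defendant holds the prior and pays 7/10·30 + 3/10·20 = 27. Off path (no expert), believing weak-case, it pays 20.
strong-case: the expert witness nets 27 − 2 = 25; no expert nets 20. strong-case stays.
weak-case: the expert witness nets 27 − 5 = 22; no expert nets 20. weak-case stays.
No type deviates, so pooling is sustained.

Yes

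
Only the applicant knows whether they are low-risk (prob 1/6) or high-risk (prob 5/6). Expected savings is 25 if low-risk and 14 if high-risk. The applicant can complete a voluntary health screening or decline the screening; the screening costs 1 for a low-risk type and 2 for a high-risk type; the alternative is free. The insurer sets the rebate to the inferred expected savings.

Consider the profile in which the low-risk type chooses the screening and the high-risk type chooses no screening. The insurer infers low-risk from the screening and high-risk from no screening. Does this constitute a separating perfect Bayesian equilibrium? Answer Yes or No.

No

Under these beliefs, the screening earns rebate 25 and no screening earns rebate 14.
low-risk: the screening nets 25 − 1 = 24; no screening nets 14. low-risk prefers the screening.
high-risk: the screening nets 25 − 2 = 23; no screening nets 14. high-risk would deviate to the screening.
high-risk has a profitable deviation, so the profile is not an equilibrium.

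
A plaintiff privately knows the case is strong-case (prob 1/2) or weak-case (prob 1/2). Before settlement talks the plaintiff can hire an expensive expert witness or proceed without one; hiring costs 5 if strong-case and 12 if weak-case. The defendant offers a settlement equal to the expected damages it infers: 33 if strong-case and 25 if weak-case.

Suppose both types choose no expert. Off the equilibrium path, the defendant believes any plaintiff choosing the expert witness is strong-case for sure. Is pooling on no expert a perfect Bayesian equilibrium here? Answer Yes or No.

On path, the defendant holds the prior and pays 1/2·33 + 1/2·25 = 29. Off path (the expert witness), believing strong-case, it pays 33.
strong-case: no expert nets 29; the expert witness nets 33 − 5 = 28. strong-case stays.
weak-case: no expert nets 29; the expert witness nets 33 − 12 = 21. weak-case stays.
No type deviates, so pooling is sustained.

Yes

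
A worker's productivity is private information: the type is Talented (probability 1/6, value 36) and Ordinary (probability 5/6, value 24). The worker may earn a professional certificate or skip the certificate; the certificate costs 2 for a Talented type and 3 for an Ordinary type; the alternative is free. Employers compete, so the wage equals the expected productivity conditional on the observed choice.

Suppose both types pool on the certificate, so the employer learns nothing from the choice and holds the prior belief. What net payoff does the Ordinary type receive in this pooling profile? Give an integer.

23

Pooled wage = 1/6·36 + 5/6·24 = 26.
Ordinary pays cost 3 for the certificate, so net payoff = 26 − 3 = 23.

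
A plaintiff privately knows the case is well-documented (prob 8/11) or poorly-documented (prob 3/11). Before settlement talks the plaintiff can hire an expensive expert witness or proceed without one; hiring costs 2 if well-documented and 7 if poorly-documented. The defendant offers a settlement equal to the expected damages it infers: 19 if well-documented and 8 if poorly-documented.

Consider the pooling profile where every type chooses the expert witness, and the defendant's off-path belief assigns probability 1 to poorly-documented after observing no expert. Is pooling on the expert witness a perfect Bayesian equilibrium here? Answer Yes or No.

Yes

On path, the defendant holds the prior and pays 8/11·19 + 3/11·8 = 16. Off path (no expert), believing poorly-documented, it pays 8.
well-documented: the expert witness nets 16 − 2 = 14; no expert nets 8. well-documented stays.
poorly-documented: the expert witness nets 16 − 7 = 9; no expert nets 8. poorly-documented stays.
No type deviates, so pooling is sustained.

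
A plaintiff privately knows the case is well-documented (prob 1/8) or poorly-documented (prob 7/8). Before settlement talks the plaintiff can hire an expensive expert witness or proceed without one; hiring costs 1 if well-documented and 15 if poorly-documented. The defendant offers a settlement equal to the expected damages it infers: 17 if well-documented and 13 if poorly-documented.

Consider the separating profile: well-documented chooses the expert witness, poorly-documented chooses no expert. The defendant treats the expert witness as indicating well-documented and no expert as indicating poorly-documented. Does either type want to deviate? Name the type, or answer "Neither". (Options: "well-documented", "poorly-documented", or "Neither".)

Neither

The expert witness pays 17; no expert pays 13.
well-documented: assigned the expert witness, nets 17 − 1 = 16; deviating to no expert nets 13.
poorly-documented: assigned no expert, nets 13; deviating to the expert witness nets 17 − 15 = 2.
Both types strictly prefer their assigned action; no profitable deviation.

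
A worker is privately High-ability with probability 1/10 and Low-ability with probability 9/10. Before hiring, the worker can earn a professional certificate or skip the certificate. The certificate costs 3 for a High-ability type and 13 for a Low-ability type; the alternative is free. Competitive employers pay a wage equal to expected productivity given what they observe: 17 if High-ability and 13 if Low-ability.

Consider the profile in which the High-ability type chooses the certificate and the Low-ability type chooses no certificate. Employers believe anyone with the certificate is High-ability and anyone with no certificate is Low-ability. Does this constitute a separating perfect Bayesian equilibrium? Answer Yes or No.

Yes

Under these beliefs, the certificate earns wage 17 and no certificate earns wage 13.
High-ability: the certificate nets 17 − 3 = 14; no certificate nets 13. High-ability prefers the certificate.
Low-ability: the certificate nets 17 − 13 = 4; no certificate nets 13. Low-ability prefers no certificate.
Neither type deviates, so the separating profile is an equilibrium.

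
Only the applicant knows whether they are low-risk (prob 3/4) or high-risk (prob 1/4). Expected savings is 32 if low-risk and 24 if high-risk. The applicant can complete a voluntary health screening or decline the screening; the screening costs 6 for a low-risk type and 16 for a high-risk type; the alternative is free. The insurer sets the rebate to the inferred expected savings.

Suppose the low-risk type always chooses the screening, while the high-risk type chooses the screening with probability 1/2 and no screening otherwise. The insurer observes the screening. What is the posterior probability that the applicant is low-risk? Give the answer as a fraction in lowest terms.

P(the screening) = (3/4)·1 + (1/4)·(1/2) = 7/8.
By Bayes' rule, P(low-risk | the screening) = (3/4) / (7/8) = 6/7.

6/7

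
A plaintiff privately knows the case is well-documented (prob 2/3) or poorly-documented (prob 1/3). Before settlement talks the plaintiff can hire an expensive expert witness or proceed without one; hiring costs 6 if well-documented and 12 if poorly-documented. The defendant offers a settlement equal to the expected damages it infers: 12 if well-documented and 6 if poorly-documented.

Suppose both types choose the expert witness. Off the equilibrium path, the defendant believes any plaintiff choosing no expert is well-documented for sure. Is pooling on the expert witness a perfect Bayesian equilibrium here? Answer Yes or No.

No

On path, the defendant holds the prior and pays 2/3·12 + 1/3·6 = 10. Off path (no expert), believing well-documented, it pays 12.
well-documented: the expert witness nets 10 − 6 = 4; no expert nets 12. well-documented would deviate.
poorly-documented: the expert witness nets 10 − 12 = -2; no expert nets 12. poorly-documented would deviate.
A type deviates, so pooling fails.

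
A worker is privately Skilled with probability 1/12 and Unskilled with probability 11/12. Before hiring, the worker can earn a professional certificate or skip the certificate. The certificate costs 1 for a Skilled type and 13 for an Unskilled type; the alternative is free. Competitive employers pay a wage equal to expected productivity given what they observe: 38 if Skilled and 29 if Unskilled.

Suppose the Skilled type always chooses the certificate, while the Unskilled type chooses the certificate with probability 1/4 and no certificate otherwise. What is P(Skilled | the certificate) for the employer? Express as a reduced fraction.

P(the certificate) = (1/12)·1 + (11/12)·(1/4) = 5/16.
By Bayes' rule, P(Skilled | the certificate) = (1/12) / (5/16) = 4/15.

4/15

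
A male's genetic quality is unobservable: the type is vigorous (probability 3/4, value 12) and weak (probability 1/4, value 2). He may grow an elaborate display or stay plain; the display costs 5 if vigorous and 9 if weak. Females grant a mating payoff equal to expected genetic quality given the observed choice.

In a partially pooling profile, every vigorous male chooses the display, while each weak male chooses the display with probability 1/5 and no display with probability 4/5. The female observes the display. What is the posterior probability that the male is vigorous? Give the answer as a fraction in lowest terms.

P(the display) = (3/4)·1 + (1/4)·(1/5) = 4/5.
By Bayes' rule, P(vigorous | the display) = (3/4) / (4/5) = 15/16.

15/16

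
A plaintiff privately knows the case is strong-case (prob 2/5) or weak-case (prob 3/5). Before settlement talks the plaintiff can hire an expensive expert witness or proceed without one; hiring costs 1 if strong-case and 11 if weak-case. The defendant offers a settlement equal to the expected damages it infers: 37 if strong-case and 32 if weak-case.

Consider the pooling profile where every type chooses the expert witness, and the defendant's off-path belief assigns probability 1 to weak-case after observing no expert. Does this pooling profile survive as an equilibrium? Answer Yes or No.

No

On path, the defendant holds the prior and pays 2/5·37 + 3/5·32 = 34. Off path (no expert), believing weak-case, it pays 32.
strong-case: the expert witness nets 34 − 1 = 33; no expert nets 32. strong-case stays.
weak-case: the expert witness nets 34 − 11 = 23; no expert nets 32. weak-case would deviate.
A type deviates, so pooling fails.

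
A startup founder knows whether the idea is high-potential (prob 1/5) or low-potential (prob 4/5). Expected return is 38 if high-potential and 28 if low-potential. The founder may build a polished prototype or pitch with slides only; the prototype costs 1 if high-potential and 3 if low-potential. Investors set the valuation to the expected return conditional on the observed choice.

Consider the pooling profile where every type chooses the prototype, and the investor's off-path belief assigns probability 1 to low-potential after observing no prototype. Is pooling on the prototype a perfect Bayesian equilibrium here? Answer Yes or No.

No

On path, the investor holds the prior and pays 1/5·38 + 4/5·28 = 30. Off path (no prototype), believing low-potential, it pays 28.
high-potential: the prototype nets 30 − 1 = 29; no prototype nets 28. high-potential stays.
low-potential: the prototype nets 30 − 3 = 27; no prototype nets 28. low-potential would deviate.
A type deviates, so pooling fails.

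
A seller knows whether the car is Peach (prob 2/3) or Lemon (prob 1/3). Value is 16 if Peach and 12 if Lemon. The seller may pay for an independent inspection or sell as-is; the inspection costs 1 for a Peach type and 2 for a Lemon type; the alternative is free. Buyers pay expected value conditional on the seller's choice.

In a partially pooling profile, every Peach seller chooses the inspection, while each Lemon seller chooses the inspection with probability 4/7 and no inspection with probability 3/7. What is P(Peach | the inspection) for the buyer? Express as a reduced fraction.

7/9

P(the inspection) = (2/3)·1 + (1/3)·(4/7) = 6/7.
By Bayes' rule, P(Peach | the inspection) = (2/3) / (6/7) = 7/9.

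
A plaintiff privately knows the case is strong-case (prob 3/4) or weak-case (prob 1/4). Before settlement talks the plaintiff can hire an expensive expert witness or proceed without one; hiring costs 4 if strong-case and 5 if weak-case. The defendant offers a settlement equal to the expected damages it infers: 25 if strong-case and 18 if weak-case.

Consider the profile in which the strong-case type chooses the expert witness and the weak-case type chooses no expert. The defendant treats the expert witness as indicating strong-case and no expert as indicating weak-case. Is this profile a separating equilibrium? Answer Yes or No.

No

Under these beliefs, the expert witness earns settlement 25 and no expert earns settlement 18.
strong-case: the expert witness nets 25 − 4 = 21; no expert nets 18. strong-case prefers the expert witness.
weak-case: the expert witness nets 25 − 5 = 20; no expert nets 18. weak-case would deviate to the expert witness.
weak-case has a profitable deviation, so the profile is not an equilibrium.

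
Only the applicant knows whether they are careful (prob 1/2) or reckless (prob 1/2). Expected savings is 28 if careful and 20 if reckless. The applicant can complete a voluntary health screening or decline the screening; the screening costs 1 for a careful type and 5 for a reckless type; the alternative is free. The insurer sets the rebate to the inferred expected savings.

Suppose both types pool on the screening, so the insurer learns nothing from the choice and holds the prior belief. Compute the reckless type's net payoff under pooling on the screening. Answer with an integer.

19

Pooled rebate = 1/2·28 + 1/2·20 = 24.
reckless pays cost 5 for the screening, so net payoff = 24 − 5 = 19.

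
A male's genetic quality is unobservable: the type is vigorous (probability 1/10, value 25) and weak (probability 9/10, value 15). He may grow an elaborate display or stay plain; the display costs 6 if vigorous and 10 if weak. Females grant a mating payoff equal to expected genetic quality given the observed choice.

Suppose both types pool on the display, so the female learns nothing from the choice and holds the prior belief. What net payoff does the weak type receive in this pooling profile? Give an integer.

6

Pooled mating payoff = 1/10·25 + 9/10·15 = 16.
weak pays cost 10 for the display, so net payoff = 16 − 10 = 6.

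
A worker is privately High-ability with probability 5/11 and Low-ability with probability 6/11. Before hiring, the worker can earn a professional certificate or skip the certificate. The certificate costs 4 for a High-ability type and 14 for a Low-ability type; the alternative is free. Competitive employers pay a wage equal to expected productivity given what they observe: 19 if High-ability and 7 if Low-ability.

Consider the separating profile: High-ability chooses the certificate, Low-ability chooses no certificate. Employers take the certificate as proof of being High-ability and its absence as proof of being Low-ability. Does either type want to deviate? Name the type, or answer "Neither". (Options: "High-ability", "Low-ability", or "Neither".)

Neither

The certificate pays 19; no certificate pays 7.
High-ability: assigned the certificate, nets 19 − 4 = 15; deviating to no certificate nets 7.
Low-ability: assigned no certificate, nets 7; deviating to the certificate nets 19 − 14 = 5.
Both types strictly prefer their assigned action; no profitable deviation.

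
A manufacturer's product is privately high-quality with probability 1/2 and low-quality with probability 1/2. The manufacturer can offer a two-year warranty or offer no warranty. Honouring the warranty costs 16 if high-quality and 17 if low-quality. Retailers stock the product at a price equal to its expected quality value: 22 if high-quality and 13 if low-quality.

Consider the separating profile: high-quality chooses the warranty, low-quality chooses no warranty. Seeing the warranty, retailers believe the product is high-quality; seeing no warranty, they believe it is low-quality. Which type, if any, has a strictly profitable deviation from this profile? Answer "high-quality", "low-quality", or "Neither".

high-quality

The warranty pays 22; no warranty pays 13.
high-quality: assigned the warranty, nets 22 − 16 = 6; deviating to no warranty nets 13.
low-quality: assigned no warranty, nets 13; deviating to the warranty nets 22 − 17 = 5.
The high-quality type gains 7 by deviating.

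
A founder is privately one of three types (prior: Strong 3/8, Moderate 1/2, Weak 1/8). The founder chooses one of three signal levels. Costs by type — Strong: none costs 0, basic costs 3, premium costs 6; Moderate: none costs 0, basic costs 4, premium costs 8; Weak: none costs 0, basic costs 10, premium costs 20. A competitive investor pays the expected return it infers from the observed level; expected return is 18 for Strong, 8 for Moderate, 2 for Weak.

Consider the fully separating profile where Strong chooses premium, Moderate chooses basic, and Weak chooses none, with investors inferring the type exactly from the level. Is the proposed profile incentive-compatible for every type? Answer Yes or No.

No

Separating valuations: premium → 18, basic → 8, none → 2.
Strong (assigned premium): none: 2 − 0 = 2; basic: 8 − 3 = 5; premium: 18 − 6 = 12. Strong stays.
Moderate (assigned basic): none: 2 − 0 = 2; basic: 8 − 4 = 4; premium: 18 − 8 = 10. Moderate prefers premium.
Weak (assigned none): none: 2 − 0 = 2; basic: 8 − 10 = -2; premium: 18 − 20 = -2. Weak stays.
At least one type deviates; the separating profile fails.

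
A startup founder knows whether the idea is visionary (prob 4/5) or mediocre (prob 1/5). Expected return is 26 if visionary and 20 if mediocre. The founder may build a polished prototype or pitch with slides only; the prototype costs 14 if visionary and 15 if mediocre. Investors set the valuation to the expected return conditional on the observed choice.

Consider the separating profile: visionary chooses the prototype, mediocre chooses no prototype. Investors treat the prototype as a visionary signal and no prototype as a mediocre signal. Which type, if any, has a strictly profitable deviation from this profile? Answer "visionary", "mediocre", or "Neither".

visionary

The prototype pays 26; no prototype pays 20.
visionary: assigned the prototype, nets 26 − 14 = 12; deviating to no prototype nets 20.
mediocre: assigned no prototype, nets 20; deviating to the prototype nets 26 − 15 = 11.
The visionary type gains 8 by deviating.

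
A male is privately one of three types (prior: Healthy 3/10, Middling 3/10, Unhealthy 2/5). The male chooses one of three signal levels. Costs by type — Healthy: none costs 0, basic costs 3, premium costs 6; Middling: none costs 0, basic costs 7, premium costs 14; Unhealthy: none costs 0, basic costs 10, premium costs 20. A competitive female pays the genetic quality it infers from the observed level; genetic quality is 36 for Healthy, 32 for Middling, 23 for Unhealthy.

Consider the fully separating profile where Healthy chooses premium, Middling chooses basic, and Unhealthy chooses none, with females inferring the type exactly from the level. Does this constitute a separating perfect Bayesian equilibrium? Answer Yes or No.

Yes

Separating mating payoffs: premium → 36, basic → 32, none → 23.
Healthy (assigned premium): none: 23 − 0 = 23; basic: 32 − 3 = 29; premium: 36 − 6 = 30. Healthy stays.
Middling (assigned basic): none: 23 − 0 = 23; basic: 32 − 7 = 25; premium: 36 − 14 = 22. Middling stays.
Unhealthy (assigned none): none: 23 − 0 = 23; basic: 32 − 10 = 22; premium: 36 − 20 = 16. Unhealthy stays.
Every type prefers its assigned level; separation holds.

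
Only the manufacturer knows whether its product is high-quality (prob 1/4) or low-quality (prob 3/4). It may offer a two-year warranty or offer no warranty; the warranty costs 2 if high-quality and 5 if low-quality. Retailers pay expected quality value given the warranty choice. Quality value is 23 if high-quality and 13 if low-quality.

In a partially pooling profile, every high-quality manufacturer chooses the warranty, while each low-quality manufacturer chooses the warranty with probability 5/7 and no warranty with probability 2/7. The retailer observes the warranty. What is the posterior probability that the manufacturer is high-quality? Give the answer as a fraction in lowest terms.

P(the warranty) = (1/4)·1 + (3/4)·(5/7) = 11/14.
By Bayes' rule, P(high-quality | the warranty) = (1/4) / (11/14) = 7/22.

7/22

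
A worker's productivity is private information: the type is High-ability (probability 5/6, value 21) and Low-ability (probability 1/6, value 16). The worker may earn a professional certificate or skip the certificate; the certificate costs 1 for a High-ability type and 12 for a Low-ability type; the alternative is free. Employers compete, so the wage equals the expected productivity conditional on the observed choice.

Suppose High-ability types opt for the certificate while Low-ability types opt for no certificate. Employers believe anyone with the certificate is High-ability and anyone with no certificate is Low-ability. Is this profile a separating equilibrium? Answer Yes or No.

Under these beliefs, the certificate earns wage 21 and no certificate earns wage 16.
High-ability: the certificate nets 21 − 1 = 20; no certificate nets 16. High-ability prefers the certificate.
Low-ability: the certificate nets 21 − 12 = 9; no certificate nets 16. Low-ability prefers no certificate.
Neither type deviates, so the separating profile is an equilibrium.

Yes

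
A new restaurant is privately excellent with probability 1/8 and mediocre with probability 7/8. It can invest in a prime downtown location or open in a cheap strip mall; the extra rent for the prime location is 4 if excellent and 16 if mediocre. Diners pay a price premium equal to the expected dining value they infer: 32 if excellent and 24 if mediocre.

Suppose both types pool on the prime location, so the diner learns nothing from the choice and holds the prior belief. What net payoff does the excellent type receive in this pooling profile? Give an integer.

21

Pooled price premium = 1/8·32 + 7/8·24 = 25.
excellent pays cost 4 for the prime location, so net payoff = 25 − 4 = 21.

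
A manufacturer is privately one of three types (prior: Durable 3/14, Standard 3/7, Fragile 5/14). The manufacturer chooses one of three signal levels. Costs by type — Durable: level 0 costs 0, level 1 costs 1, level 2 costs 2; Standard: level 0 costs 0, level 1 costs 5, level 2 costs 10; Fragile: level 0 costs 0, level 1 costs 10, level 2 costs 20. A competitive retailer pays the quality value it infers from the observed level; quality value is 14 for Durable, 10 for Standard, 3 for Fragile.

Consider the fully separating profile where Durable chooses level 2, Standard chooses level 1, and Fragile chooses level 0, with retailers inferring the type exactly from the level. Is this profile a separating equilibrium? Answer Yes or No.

Yes

Separating prices: level 2 → 14, level 1 → 10, level 0 → 3.
Durable (assigned level 2): level 0: 3 − 0 = 3; level 1: 10 − 1 = 9; level 2: 14 − 2 = 12. Durable stays.
Standard (assigned level 1): level 0: 3 − 0 = 3; level 1: 10 − 5 = 5; level 2: 14 − 10 = 4. Standard stays.
Fragile (assigned level 0): level 0: 3 − 0 = 3; level 1: 10 − 10 = 0; level 2: 14 − 20 = -6. Fragile stays.
Every type prefers its assigned level; separation holds.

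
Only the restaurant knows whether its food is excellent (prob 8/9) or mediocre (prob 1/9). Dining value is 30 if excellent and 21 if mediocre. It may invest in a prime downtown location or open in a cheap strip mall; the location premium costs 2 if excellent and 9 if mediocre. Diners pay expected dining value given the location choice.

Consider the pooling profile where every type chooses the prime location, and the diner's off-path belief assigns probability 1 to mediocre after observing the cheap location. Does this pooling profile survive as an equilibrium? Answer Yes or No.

On path, the diner holds the prior and pays 8/9·30 + 1/9·21 = 29. Off path (the cheap location), believing mediocre, it pays 21.
excellent: the prime location nets 29 − 2 = 27; the cheap location nets 21. excellent stays.
mediocre: the prime location nets 29 − 9 = 20; the cheap location nets 21. mediocre would deviate.
A type deviates, so pooling fails.

No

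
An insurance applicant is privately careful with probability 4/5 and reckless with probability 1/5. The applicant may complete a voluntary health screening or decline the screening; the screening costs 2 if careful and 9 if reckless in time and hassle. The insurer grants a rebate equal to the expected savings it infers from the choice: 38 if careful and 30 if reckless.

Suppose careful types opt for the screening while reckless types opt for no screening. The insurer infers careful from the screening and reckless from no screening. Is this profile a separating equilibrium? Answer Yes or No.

Yes

Under these beliefs, the screening earns rebate 38 and no screening earns rebate 30.
careful: the screening nets 38 − 2 = 36; no screening nets 30. careful prefers the screening.
reckless: the screening nets 38 − 9 = 29; no screening nets 30. reckless prefers no screening.
Neither type deviates, so the separating profile is an equilibrium.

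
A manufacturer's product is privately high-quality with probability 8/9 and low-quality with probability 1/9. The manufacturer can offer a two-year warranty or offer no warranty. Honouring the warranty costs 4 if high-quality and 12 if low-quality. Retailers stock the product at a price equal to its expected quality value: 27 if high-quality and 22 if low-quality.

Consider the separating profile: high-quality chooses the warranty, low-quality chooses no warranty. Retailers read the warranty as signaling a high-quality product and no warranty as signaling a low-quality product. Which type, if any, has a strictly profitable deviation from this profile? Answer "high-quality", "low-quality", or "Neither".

Neither

The warranty pays 27; no warranty pays 22.
high-quality: assigned the warranty, nets 27 − 4 = 23; deviating to no warranty nets 22.
low-quality: assigned no warranty, nets 22; deviating to the warranty nets 27 − 12 = 15.
Both types strictly prefer their assigned action; no profitable deviation.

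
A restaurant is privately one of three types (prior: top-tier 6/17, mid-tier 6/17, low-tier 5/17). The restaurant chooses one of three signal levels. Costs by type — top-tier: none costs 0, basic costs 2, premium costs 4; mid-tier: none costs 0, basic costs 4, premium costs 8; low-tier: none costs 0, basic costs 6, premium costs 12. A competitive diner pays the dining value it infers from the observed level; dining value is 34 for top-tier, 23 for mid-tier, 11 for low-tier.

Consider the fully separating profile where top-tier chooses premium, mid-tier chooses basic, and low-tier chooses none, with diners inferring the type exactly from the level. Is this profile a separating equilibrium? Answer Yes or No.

No

Separating price premiums: premium → 34, basic → 23, none → 11.
top-tier (assigned premium): none: 11 − 0 = 11; basic: 23 − 2 = 21; premium: 34 − 4 = 30. top-tier stays.
mid-tier (assigned basic): none: 11 − 0 = 11; basic: 23 − 4 = 19; premium: 34 − 8 = 26. mid-tier prefers premium.
low-tier (assigned none): none: 11 − 0 = 11; basic: 23 − 6 = 17; premium: 34 − 12 = 22. low-tier prefers premium.
At least one type deviates; the separating profile fails.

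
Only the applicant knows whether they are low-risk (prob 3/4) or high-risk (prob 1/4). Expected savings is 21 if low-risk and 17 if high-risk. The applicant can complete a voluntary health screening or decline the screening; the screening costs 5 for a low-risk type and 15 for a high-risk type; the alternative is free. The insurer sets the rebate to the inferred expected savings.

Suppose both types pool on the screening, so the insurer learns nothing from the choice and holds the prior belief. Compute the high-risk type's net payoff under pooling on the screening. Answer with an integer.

Pooled rebate = 3/4·21 + 1/4·17 = 20.
high-risk pays cost 15 for the screening, so net payoff = 20 − 15 = 5.

5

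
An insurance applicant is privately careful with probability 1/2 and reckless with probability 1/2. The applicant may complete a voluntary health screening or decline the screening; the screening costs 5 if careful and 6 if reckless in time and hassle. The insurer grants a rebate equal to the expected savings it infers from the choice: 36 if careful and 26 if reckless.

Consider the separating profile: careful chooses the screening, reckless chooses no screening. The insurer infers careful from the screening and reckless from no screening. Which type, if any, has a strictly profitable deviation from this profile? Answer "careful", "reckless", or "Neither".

The screening pays 36; no screening pays 26.
careful: assigned the screening, nets 36 − 5 = 31; deviating to no screening nets 26.
reckless: assigned no screening, nets 26; deviating to the screening nets 36 − 6 = 30.
The reckless type gains 4 by deviating.

reckless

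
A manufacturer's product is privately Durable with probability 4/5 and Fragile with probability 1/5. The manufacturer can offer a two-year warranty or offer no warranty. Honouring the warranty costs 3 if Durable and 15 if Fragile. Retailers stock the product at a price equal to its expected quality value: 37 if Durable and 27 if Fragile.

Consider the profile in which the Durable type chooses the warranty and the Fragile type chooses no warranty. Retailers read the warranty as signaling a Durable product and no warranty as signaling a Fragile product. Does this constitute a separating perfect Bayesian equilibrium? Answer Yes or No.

Under these beliefs, the warranty earns price 37 and no warranty earns price 27.
Durable: the warranty nets 37 − 3 = 34; no warranty nets 27. Durable prefers the warranty.
Fragile: the warranty nets 37 − 15 = 22; no warranty nets 27. Fragile prefers no warranty.
Neither type deviates, so the separating profile is an equilibrium.

Yes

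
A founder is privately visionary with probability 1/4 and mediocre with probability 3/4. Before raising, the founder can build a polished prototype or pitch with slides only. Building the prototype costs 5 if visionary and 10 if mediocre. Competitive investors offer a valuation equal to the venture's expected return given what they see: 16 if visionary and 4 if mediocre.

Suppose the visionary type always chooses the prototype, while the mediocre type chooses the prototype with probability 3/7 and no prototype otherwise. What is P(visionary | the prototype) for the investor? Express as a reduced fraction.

P(the prototype) = (1/4)·1 + (3/4)·(3/7) = 4/7.
By Bayes' rule, P(visionary | the prototype) = (1/4) / (4/7) = 7/16.

7/16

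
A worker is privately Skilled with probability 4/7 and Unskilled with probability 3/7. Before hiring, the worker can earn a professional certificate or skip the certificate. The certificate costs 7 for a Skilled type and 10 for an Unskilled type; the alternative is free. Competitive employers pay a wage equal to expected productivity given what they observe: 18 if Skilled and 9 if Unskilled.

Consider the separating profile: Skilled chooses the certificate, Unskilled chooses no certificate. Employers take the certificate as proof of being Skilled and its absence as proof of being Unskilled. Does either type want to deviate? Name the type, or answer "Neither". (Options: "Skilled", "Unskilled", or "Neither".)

The certificate pays 18; no certificate pays 9.
Skilled: assigned the certificate, nets 18 − 7 = 11; deviating to no certificate nets 9.
Unskilled: assigned no certificate, nets 9; deviating to the certificate nets 18 − 10 = 8.
Both types strictly prefer their assigned action; no profitable deviation.

Neither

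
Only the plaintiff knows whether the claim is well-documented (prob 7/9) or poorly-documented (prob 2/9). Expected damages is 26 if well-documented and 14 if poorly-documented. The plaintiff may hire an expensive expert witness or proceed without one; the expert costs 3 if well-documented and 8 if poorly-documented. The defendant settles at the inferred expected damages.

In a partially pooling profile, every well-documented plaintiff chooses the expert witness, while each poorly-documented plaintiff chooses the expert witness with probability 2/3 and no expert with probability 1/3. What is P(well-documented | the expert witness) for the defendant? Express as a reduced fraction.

21/25

P(the expert witness) = (7/9)·1 + (2/9)·(2/3) = 25/27.
By Bayes' rule, P(well-documented | the expert witness) = (7/9) / (25/27) = 21/25.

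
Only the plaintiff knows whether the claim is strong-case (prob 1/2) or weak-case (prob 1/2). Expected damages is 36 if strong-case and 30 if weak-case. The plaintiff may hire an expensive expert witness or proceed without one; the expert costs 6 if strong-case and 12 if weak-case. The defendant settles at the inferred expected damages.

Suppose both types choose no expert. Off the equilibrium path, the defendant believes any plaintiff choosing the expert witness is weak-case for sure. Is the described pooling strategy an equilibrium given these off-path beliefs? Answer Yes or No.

On path, the defendant holds the prior and pays 1/2·36 + 1/2·30 = 33. Off path (the expert witness), believing weak-case, it pays 30.
strong-case: no expert nets 33; the expert witness nets 30 − 6 = 24. strong-case stays.
weak-case: no expert nets 33; the expert witness nets 30 − 12 = 18. weak-case stays.
No type deviates, so pooling is sustained.

Yes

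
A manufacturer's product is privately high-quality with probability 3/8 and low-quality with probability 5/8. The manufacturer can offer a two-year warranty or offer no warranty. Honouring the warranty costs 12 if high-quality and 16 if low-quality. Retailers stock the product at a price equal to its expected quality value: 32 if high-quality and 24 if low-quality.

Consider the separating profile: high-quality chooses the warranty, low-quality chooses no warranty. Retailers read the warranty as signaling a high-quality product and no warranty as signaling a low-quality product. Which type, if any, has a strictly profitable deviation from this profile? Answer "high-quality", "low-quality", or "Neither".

The warranty pays 32; no warranty pays 24.
high-quality: assigned the warranty, nets 32 − 12 = 20; deviating to no warranty nets 24.
low-quality: assigned no warranty, nets 24; deviating to the warranty nets 32 − 16 = 16.
The high-quality type gains 4 by deviating.

high-quality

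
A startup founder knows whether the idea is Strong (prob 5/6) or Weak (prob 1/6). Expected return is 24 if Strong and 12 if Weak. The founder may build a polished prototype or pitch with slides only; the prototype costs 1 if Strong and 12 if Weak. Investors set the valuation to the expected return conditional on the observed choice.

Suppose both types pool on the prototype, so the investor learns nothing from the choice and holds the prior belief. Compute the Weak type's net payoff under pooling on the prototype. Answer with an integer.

Pooled valuation = 5/6·24 + 1/6·12 = 22.
Weak pays cost 12 for the prototype, so net payoff = 22 − 12 = 10.

10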